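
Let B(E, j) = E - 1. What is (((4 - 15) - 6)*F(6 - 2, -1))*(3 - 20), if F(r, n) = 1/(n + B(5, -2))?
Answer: 289/3 ≈ 96.333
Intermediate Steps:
B(E, j) = -1 + E
F(r, n) = 1/(4 + n) (F(r, n) = 1/(n + (-1 + 5)) = 1/(n + 4) = 1/(4 + n))
(((4 - 15) - 6)*F(6 - 2, -1))*(3 - 20) = (((4 - 15) - 6)/(4 - 1))*(3 - 20) = ((-11 - 6)/3)*(-17) = -17*1/3*(-17) = -17/3*(-17) = 289/3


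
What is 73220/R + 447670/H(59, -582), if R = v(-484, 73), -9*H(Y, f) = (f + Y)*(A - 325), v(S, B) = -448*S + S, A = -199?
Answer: -106450811875/7411325262 ≈ -14.363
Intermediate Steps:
v(S, B) = -447*S
H(Y, f) = 524*Y/9 + 524*f/9 (H(Y, f) = -(f + Y)*(-199 - 325)/9 = -(Y + f)*(-524)/9 = -(-524*Y - 524*f)/9 = 524*Y/9 + 524*f/9)
R = 216348 (R = -447*(-484) = 216348)
73220/R + 447670/H(59, -582) = 73220/216348 + 447670/((524/9)*59 + (524/9)*(-582)) = 73220*(1/216348) + 447670/(30916/9 - 101656/3) = 18305/54087 + 447670/(-274052/9) = 18305/54087 + 447670*(-9/274052) = 18305/54087 - 2014515/137026 = -106450811875/7411325262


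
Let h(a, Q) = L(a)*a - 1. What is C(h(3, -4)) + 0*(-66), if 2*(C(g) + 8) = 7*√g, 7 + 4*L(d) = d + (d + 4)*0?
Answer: -8 + 7*I ≈ -8.0 + 7.0*I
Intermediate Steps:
L(d) = -7/4 + d/4 (L(d) = -7/4 + (d + (d + 4)*0)/4 = -7/4 + (d + (4 + d)*0)/4 = -7/4 + (d + 0)/4 = -7/4 + d/4)
h(a, Q) = -1 + a*(-7/4 + a/4) (h(a, Q) = (-7/4 + a/4)*a - 1 = a*(-7/4 + a/4) - 1 = -1 + a*(-7/4 + a/4))
C(g) = -8 + 7*√g/2 (C(g) = -8 + (7*√g)/2 = -8 + 7*√g/2)
C(h(3, -4)) + 0*(-66) = (-8 + 7*√(-1 + (¼)*3*(-7 + 3))/2) + 0*(-66) = (-8 + 7*√(-1 + (¼)*3*(-4))/2) + 0 = (-8 + 7*√(-1 - 3)/2) + 0 = (-8 + 7*√(-4)/2) + 0 = (-8 + 7*(2*I)/2) + 0 = (-8 + 7*I) + 0 = -8 + 7*I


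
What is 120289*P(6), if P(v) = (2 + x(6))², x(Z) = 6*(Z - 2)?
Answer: 81315364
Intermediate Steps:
x(Z) = -12 + 6*Z (x(Z) = 6*(-2 + Z) = -12 + 6*Z)
P(v) = 676 (P(v) = (2 + (-12 + 6*6))² = (2 + (-12 + 36))² = (2 + 24)² = 26² = 676)
120289*P(6) = 120289*676 = 81315364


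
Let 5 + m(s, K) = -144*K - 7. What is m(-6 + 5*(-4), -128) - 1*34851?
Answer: -16431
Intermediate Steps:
m(s, K) = -12 - 144*K (m(s, K) = -5 + (-144*K - 7) = -5 + (-7 - 144*K) = -12 - 144*K)
m(-6 + 5*(-4), -128) - 1*34851 = (-12 - 144*(-128)) - 1*34851 = (-12 + 18432) - 34851 = 18420 - 34851 = -16431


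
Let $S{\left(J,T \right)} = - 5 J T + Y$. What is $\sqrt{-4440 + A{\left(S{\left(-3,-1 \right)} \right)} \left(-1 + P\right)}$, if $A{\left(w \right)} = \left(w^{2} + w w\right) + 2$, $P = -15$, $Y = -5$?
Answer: $2 i \sqrt{4318} \approx 131.42 i$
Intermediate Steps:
$S{\left(J,T \right)} = -5 - 5 J T$ ($S{\left(J,T \right)} = - 5 J T - 5 = -5 - 5 J T$)
$A{\left(w \right)} = 2 + 2 w^{2}$ ($A{\left(w \right)} = \left(w^{2} + w^{2}\right) + 2 = 2 w^{2} + 2 = 2 + 2 w^{2}$)
$\sqrt{-4440 + A{\left(S{\left(-3,-1 \right)} \right)} \left(-1 + P\right)} = \sqrt{-4440 + \left(2 + 2 \left(-5 - \left(-15\right) \left(-1\right)\right)^{2}\right) \left(-1 - 15\right)} = \sqrt{-4440 + \left(2 + 2 \left(-5 - 15\right)^{2}\right) \left(-16\right)} = \sqrt{-4440 + \left(2 + 2 \left(-20\right)^{2}\right) \left(-16\right)} = \sqrt{-4440 + \left(2 + 2 \cdot 400\right) \left(-16\right)} = \sqrt{-4440 + \left(2 + 800\right) \left(-16\right)} = \sqrt{-4440 + 802 \left(-16\right)} = \sqrt{-4440 - 12832} = \sqrt{-17272} = 2 i \sqrt{4318}$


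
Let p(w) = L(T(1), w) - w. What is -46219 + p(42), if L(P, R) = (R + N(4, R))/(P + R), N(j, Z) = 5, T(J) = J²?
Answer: -1989176/43 ≈ -46260.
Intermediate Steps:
L(P, R) = (5 + R)/(P + R) (L(P, R) = (R + 5)/(P + R) = (5 + R)/(P + R))
p(w) = -w + (5 + w)/(1 + w) (p(w) = (5 + w)/(1² + w) - w = (5 + w)/(1 + w) - w = -w + (5 + w)/(1 + w))
-46219 + p(42) = -46219 + (5 - 1*42²)/(1 + 42) = -46219 + (5 - 1*1764)/43 = -46219 + (5 - 1764)/43 = -46219 + (1/43)*(-1759) = -46219 - 1759/43 = -1989176/43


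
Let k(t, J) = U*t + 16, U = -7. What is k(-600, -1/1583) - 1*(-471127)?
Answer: 475343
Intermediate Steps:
k(t, J) = 16 - 7*t (k(t, J) = -7*t + 16 = 16 - 7*t)
k(-600, -1/1583) - 1*(-471127) = (16 - 7*(-600)) - 1*(-471127) = (16 + 4200) + 471127 = 4216 + 471127 = 475343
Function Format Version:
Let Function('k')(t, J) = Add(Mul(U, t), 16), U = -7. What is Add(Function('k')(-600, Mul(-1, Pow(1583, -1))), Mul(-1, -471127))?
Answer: 475343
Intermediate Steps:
Function('k')(t, J) = Add(16, Mul(-7, t)) (Function('k')(t, J) = Add(Mul(-7, t), 16) = Add(16, Mul(-7, t)))
Add(Function('k')(-600, Mul(-1, Pow(1583, -1))), Mul(-1, -471127)) = Add(Add(16, Mul(-7, -600)), Mul(-1, -471127)) = Add(Add(16, 4200), 471127) = Add(4216, 471127) = 475343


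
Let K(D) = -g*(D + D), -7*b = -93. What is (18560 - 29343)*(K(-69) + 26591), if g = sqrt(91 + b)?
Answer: -286730753 - 1488054*sqrt(5110)/7 ≈ -3.0193e+8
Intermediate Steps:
b = 93/7 (b = -1/7*(-93) = 93/7 ≈ 13.286)
g = sqrt(5110)/7 (g = sqrt(91 + 93/7) = sqrt(730/7) = sqrt(5110)/7 ≈ 10.212)
K(D) = -2*D*sqrt(5110)/7 (K(D) = -sqrt(5110)/7*(D + D) = -sqrt(5110)/7*2*D = -2*D*sqrt(5110)/7)
(18560 - 29343)*(K(-69) + 26591) = (18560 - 29343)*(-2/7*(-69)*sqrt(5110) + 26591) = -10783*(138*sqrt(5110)/7 + 26591) = -10783*(26591 + 138*sqrt(5110)/7) = -286730753 - 1488054*sqrt(5110)/7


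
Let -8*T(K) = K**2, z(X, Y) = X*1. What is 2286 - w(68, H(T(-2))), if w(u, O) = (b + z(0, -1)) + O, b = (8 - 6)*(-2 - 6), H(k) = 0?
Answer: 2302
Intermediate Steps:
z(X, Y) = X
T(K) = -K**2/8
b = -16 (b = 2*(-8) = -16)
w(u, O) = -16 + O (w(u, O) = (-16 + 0) + O = -16 + O)
2286 - w(68, H(T(-2))) = 2286 - (-16 + 0) = 2286 - 1*(-16) = 2286 + 16 = 2302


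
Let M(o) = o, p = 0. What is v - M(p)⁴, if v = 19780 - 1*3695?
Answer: 16085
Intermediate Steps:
v = 16085 (v = 19780 - 3695 = 16085)
v - M(p)⁴ = 16085 - 1*0⁴ = 16085 - 1*0 = 16085 + 0 = 16085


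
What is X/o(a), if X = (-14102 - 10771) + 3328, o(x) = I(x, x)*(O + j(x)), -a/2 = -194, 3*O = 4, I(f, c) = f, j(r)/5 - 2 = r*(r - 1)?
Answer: -64635/873921112 ≈ -7.3960e-5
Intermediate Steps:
j(r) = 10 + 5*r*(-1 + r) (j(r) = 10 + 5*(r*(r - 1)) = 10 + 5*(r*(-1 + r)) = 10 + 5*r*(-1 + r))
O = 4/3 (O = (1/3)*4 = 4/3 ≈ 1.3333)
a = 388 (a = -2*(-194) = 388)
o(x) = x*(34/3 - 5*x + 5*x**2) (o(x) = x*(4/3 + (10 - 5*x + 5*x**2)) = x*(34/3 - 5*x + 5*x**2))
X = -21545 (X = -24873 + 3328 = -21545)
X/o(a) = -21545*3/(388*(34 - 15*388 + 15*388**2)) = -21545*3/(388*(34 - 5820 + 15*150544)) = -21545*3/(388*(34 - 5820 + 2258160)) = -21545/((1/3)*388*2252374) = -21545/873921112/3 = -21545*3/873921112 = -64635/873921112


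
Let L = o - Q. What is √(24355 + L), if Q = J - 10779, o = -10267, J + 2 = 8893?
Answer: 2*√3994 ≈ 126.40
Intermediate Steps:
J = 8891 (J = -2 + 8893 = 8891)
Q = -1888 (Q = 8891 - 10779 = -1888)
L = -8379 (L = -10267 - 1*(-1888) = -10267 + 1888 = -8379)
√(24355 + L) = √(24355 - 8379) = √15976 = 2*√3994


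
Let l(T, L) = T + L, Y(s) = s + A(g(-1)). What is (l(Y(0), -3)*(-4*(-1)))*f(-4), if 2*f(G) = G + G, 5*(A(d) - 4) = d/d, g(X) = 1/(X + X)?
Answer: -96/5 ≈ -19.200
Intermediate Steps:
g(X) = 1/(2*X)
A(d) = 21/5 (A(d) = 4 + (d/d)/5 = 4 + (⅕)*1 = 4 + ⅕ = 21/5)
f(G) = G (f(G) = (G + G)/2 = (2*G)/2 = G)
Y(s) = 21/5 + s (Y(s) = s + 21/5 = 21/5 + s)
l(T, L) = L + T
(l(Y(0), -3)*(-4*(-1)))*f(-4) = ((-3 + (21/5 + 0))*(-4*(-1)))*(-4) = ((-3 + 21/5)*4)*(-4) = ((6/5)*4)*(-4) = (24/5)*(-4) = -96/5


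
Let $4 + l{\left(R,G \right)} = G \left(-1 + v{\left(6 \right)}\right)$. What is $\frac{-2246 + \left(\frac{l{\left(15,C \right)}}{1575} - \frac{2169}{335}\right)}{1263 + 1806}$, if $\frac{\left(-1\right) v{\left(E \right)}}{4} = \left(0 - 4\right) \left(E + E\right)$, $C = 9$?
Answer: $- \frac{6787928}{9253035} \approx -0.73359$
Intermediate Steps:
$v{\left(E \right)} = 32 E$ ($v{\left(E \right)} = - 4 \left(0 - 4\right) \left(E + E\right) = - 4 \left(- 4 \cdot 2 E\right) = - 4 \left(- 8 E\right) = 32 E$)
$l{\left(R,G \right)} = -4 + 191 G$ ($l{\left(R,G \right)} = -4 + G \left(-1 + 32 \cdot 6\right) = -4 + G \left(-1 + 192\right) = -4 + G 191 = -4 + 191 G$)
$\frac{-2246 + \left(\frac{l{\left(15,C \right)}}{1575} - \frac{2169}{335}\right)}{1263 + 1806} = \frac{-2246 - \left(\frac{2169}{335} - \frac{-4 + 191 \cdot 9}{1575}\right)}{1263 + 1806} = \frac{-2246 - \left(\frac{2169}{335} - \left(-4 + 1719\right) \frac{1}{1575}\right)}{3069} = \left(-2246 + \left(1715 \cdot \frac{1}{1575} - \frac{2169}{335}\right)\right) \frac{1}{3069} = \left(-2246 + \left(\frac{49}{45} - \frac{2169}{335}\right)\right) \frac{1}{3069} = \left(-2246 - \frac{16238}{3015}\right) \frac{1}{3069} = \left(- \frac{6787928}{3015}\right) \frac{1}{3069} = - \frac{6787928}{9253035}$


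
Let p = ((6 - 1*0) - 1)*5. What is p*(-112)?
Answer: -2800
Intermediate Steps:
p = 25 (p = ((6 + 0) - 1)*5 = (6 - 1)*5 = 5*5 = 25)
p*(-112) = 25*(-112) = -2800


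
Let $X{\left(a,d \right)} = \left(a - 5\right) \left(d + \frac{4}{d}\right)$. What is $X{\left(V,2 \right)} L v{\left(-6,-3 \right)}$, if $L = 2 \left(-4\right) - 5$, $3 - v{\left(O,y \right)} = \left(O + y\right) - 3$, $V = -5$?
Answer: $7800$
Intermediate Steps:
$X{\left(a,d \right)} = \left(-5 + a\right) \left(d + \frac{4}{d}\right)$
$v{\left(O,y \right)} = 6 - O - y$ ($v{\left(O,y \right)} = 3 - \left(\left(O + y\right) - 3\right) = 3 - \left(-3 + O + y\right) = 6 - O - y$)
$L = -13$ ($L = -8 - 5 = -13$)
$X{\left(V,2 \right)} L v{\left(-6,-3 \right)} = \frac{-20 + 4 \left(-5\right) + 2^{2} \left(-5 - 5\right)}{2} \left(-13\right) \left(6 - -6 - -3\right) = \frac{-20 - 20 + 4 \left(-10\right)}{2} \left(-13\right) \left(6 + 6 + 3\right) = \frac{-20 - 20 - 40}{2} \left(-13\right) 15 = \frac{1}{2} \left(-80\right) \left(-13\right) 15 = \left(-40\right) \left(-13\right) 15 = 520 \cdot 15 = 7800$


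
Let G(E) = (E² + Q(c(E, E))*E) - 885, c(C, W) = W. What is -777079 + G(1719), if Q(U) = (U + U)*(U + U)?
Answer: 20320488833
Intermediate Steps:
Q(U) = 4*U² (Q(U) = (2*U)*(2*U) = 4*U²)
G(E) = -885 + E² + 4*E³ (G(E) = (E² + (4*E²)*E) - 885 = (E² + 4*E³) - 885 = -885 + E² + 4*E³)
-777079 + G(1719) = -777079 + (-885 + 1719² + 4*1719³) = -777079 + (-885 + 2954961 + 4*5079577959) = -777079 + (-885 + 2954961 + 20318311836) = -777079 + 20321265912 = 20320488833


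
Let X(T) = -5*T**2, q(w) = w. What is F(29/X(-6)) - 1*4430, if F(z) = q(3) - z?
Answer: -796831/180 ≈ -4426.8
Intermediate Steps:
F(z) = 3 - z
F(29/X(-6)) - 1*4430 = (3 - 29/((-5*(-6)**2))) - 1*4430 = (3 - 29/((-5*36))) - 4430 = (3 - 29/(-180)) - 4430 = (3 - 29*(-1)/180) - 4430 = (3 - 1*(-29/180)) - 4430 = (3 + 29/180) - 4430 = 569/180 - 4430 = -796831/180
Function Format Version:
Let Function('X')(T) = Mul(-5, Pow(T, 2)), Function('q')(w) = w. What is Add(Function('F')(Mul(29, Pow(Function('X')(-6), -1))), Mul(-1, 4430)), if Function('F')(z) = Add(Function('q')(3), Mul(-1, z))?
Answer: Rational(-796831, 180) ≈ -4426.8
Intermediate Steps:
Function('F')(z) = Add(3, Mul(-1, z))
Add(Function('F')(Mul(29, Pow(Function('X')(-6), -1))), Mul(-1, 4430)) = Add(Add(3, Mul(-1, Mul(29, Pow(Mul(-5, Pow(-6, 2)), -1)))), Mul(-1, 4430)) = Add(Add(3, Mul(-1, Mul(29, Pow(Mul(-5, 36), -1)))), -4430) = Add(Add(3, Mul(-1, Mul(29, Pow(-180, -1)))), -4430) = Add(Add(3, Mul(-1, Mul(29, Rational(-1, 180)))), -4430) = Add(Add(3, Mul(-1, Rational(-29, 180))), -4430) = Add(Add(3, Rational(29, 180)), -4430) = Add(Rational(569, 180), -4430) = Rational(-796831, 180)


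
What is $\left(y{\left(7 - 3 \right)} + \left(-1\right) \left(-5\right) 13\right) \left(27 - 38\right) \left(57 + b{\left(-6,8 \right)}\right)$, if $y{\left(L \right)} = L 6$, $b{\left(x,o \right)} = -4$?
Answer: $-51887$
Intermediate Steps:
$y{\left(L \right)} = 6 L$
$\left(y{\left(7 - 3 \right)} + \left(-1\right) \left(-5\right) 13\right) \left(27 - 38\right) \left(57 + b{\left(-6,8 \right)}\right) = \left(6 \left(7 - 3\right) + \left(-1\right) \left(-5\right) 13\right) \left(27 - 38\right) \left(57 - 4\right) = \left(6 \left(7 - 3\right) + 5 \cdot 13\right) \left(\left(-11\right) 53\right) = \left(6 \cdot 4 + 65\right) \left(-583\right) = \left(24 + 65\right) \left(-583\right) = 89 \left(-583\right) = -51887$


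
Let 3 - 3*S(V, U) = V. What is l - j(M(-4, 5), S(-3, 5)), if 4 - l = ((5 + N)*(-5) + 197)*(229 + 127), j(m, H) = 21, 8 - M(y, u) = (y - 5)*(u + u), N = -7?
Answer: -73709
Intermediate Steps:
S(V, U) = 1 - V/3
M(y, u) = 8 - 2*u*(-5 + y) (M(y, u) = 8 - (y - 5)*(u + u) = 8 - (-5 + y)*2*u = 8 - 2*u*(-5 + y))
l = -73688 (l = 4 - ((5 - 7)*(-5) + 197)*(229 + 127) = 4 - (-2*(-5) + 197)*356 = 4 - (10 + 197)*356 = 4 - 207*356 = 4 - 1*73692 = 4 - 73692 = -73688)
l - j(M(-4, 5), S(-3, 5)) = -73688 - 1*21 = -73688 - 21 = -73709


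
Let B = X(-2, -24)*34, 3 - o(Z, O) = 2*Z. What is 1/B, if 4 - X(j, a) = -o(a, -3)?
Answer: 1/1870 ≈ 0.00053476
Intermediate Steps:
o(Z, O) = 3 - 2*Z
X(j, a) = 7 - 2*a (X(j, a) = 4 - (-1)*(3 - 2*a) = 4 - (-3 + 2*a) = 4 + (3 - 2*a) = 7 - 2*a)
B = 1870 (B = (7 - 2*(-24))*34 = (7 + 48)*34 = 55*34 = 1870)
1/B = 1/1870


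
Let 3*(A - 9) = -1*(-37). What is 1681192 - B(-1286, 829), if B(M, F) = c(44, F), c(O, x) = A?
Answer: 5043512/3 ≈ 1.6812e+6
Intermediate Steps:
A = 64/3 (A = 9 + (-1*(-37))/3 = 9 + (⅓)*37 = 9 + 37/3 = 64/3 ≈ 21.333)
c(O, x) = 64/3
B(M, F) = 64/3
1681192 - B(-1286, 829) = 1681192 - 1*64/3 = 1681192 - 64/3 = 5043512/3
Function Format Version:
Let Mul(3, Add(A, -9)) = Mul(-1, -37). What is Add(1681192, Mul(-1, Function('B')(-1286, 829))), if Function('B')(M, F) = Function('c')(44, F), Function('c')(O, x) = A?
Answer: Rational(5043512, 3) ≈ 1.6812e+6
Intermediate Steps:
A = Rational(64, 3) (A = Add(9, Mul(Rational(1, 3), Mul(-1, -37))) = Add(9, Mul(Rational(1, 3), 37)) = Add(9, Rational(37, 3)) = Rational(64, 3) ≈ 21.333)
Function('c')(O, x) = Rational(64, 3)
Function('B')(M, F) = Rational(64, 3)
Add(1681192, Mul(-1, Function('B')(-1286, 829))) = Add(1681192, Mul(-1, Rational(64, 3))) = Add(1681192, Rational(-64, 3)) = Rational(5043512, 3)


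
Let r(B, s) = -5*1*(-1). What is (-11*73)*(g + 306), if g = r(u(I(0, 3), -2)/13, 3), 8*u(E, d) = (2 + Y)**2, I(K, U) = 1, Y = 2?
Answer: -249733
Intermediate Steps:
u(E, d) = 2 (u(E, d) = (2 + 2)**2/8 = (1/8)*4**2 = (1/8)*16 = 2)
r(B, s) = 5 (r(B, s) = -5*(-1) = 5)
g = 5
(-11*73)*(g + 306) = (-11*73)*(5 + 306) = -803*311 = -249733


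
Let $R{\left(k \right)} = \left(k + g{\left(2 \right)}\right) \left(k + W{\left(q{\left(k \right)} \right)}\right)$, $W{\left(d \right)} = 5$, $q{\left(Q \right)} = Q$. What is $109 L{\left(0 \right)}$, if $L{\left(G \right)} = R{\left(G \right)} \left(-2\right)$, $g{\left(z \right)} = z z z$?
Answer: $-8720$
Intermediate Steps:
$g{\left(z \right)} = z^{3}$ ($g{\left(z \right)} = z^{2} z = z^{3}$)
$R{\left(k \right)} = \left(5 + k\right) \left(8 + k\right)$ ($R{\left(k \right)} = \left(k + 2^{3}\right) \left(k + 5\right) = \left(k + 8\right) \left(5 + k\right) = \left(8 + k\right) \left(5 + k\right) = \left(5 + k\right) \left(8 + k\right)$)
$L{\left(G \right)} = -80 - 26 G - 2 G^{2}$ ($L{\left(G \right)} = \left(40 + G^{2} + 13 G\right) \left(-2\right) = -80 - 26 G - 2 G^{2}$)
$109 L{\left(0 \right)} = 109 \left(-80 - 0 - 2 \cdot 0^{2}\right) = 109 \left(-80 + 0 - 0\right) = 109 \left(-80 + 0 + 0\right) = 109 \left(-80\right) = -8720$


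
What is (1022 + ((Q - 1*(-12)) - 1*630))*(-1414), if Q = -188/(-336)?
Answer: -3432283/6 ≈ -5.7205e+5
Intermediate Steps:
Q = 47/84 (Q = -188*(-1/336) = 47/84 ≈ 0.55952)
(1022 + ((Q - 1*(-12)) - 1*630))*(-1414) = (1022 + ((47/84 - 1*(-12)) - 1*630))*(-1414) = (1022 + ((47/84 + 12) - 630))*(-1414) = (1022 + (1055/84 - 630))*(-1414) = (1022 - 51865/84)*(-1414) = (33983/84)*(-1414) = -3432283/6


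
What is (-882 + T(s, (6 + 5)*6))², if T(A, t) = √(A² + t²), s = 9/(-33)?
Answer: 94655889/121 - 5292*√58565/11 ≈ 6.6586e+5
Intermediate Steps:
s = -3/11 (s = 9*(-1/33) = -3/11 ≈ -0.27273)
(-882 + T(s, (6 + 5)*6))² = (-882 + √((-3/11)² + ((6 + 5)*6)²))² = (-882 + √(9/121 + (11*6)²))² = (-882 + √(9/121 + 66²))² = (-882 + √(9/121 + 4356))² = (-882 + √(527085/121))² = (-882 + 3*√58565/11)²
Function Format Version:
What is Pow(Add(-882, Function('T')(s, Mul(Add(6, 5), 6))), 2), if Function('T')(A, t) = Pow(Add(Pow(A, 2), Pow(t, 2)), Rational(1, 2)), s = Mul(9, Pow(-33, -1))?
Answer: Add(Rational(94655889, 121), Mul(Rational(-5292, 11), Pow(58565, Rational(1, 2)))) ≈ 6.6586e+5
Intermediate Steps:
s = Rational(-3, 11) (s = Mul(9, Rational(-1, 33)) = Rational(-3, 11) ≈ -0.27273)
Pow(Add(-882, Function('T')(s, Mul(Add(6, 5), 6))), 2) = Pow(Add(-882, Pow(Add(Pow(Rational(-3, 11), 2), Pow(Mul(Add(6, 5), 6), 2)), Rational(1, 2))), 2) = Pow(Add(-882, Pow(Add(Rational(9, 121), Pow(Mul(11, 6), 2)), Rational(1, 2))), 2) = Pow(Add(-882, Pow(Add(Rational(9, 121), Pow(66, 2)), Rational(1, 2))), 2) = Pow(Add(-882, Pow(Add(Rational(9, 121), 4356), Rational(1, 2))), 2) = Pow(Add(-882, Pow(Rational(527085, 121), Rational(1, 2))), 2) = Pow(Add(-882, Mul(Rational(3, 11), Pow(58565, Rational(1, 2)))), 2)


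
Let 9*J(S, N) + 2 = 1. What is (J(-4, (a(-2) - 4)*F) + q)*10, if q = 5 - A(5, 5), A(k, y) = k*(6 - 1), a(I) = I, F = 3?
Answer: -1810/9 ≈ -201.11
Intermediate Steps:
J(S, N) = -⅑ (J(S, N) = -2/9 + (⅑)*1 = -2/9 + ⅑ = -⅑)
A(k, y) = 5*k (A(k, y) = k*5 = 5*k)
q = -20 (q = 5 - 5*5 = 5 - 1*25 = 5 - 25 = -20)
(J(-4, (a(-2) - 4)*F) + q)*10 = (-⅑ - 20)*10 = -181/9*10 = -1810/9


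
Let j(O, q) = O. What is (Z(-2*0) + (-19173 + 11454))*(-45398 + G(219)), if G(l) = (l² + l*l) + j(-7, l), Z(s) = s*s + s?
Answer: -389940723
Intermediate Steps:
Z(s) = s + s² (Z(s) = s² + s = s + s²)
G(l) = -7 + 2*l² (G(l) = (l² + l*l) - 7 = (l² + l²) - 7 = 2*l² - 7 = -7 + 2*l²)
(Z(-2*0) + (-19173 + 11454))*(-45398 + G(219)) = ((-2*0)*(1 - 2*0) + (-19173 + 11454))*(-45398 + (-7 + 2*219²)) = (0*(1 + 0) - 7719)*(-45398 + (-7 + 2*47961)) = (0*1 - 7719)*(-45398 + (-7 + 95922)) = (0 - 7719)*(-45398 + 95915) = -7719*50517 = -389940723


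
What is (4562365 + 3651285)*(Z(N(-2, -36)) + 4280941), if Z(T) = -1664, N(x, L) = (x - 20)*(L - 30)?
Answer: 35148483531050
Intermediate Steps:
N(x, L) = (-30 + L)*(-20 + x) (N(x, L) = (-20 + x)*(-30 + L) = (-30 + L)*(-20 + x))
(4562365 + 3651285)*(Z(N(-2, -36)) + 4280941) = (4562365 + 3651285)*(-1664 + 4280941) = 8213650*4279277 = 35148483531050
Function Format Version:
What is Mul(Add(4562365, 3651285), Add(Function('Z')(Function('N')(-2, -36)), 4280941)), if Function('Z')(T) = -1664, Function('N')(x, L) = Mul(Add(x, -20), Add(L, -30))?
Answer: 35148483531050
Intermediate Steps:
Function('N')(x, L) = Mul(Add(-30, L), Add(-20, x)) (Function('N')(x, L) = Mul(Add(-20, x), Add(-30, L)) = Mul(Add(-30, L), Add(-20, x)))
Mul(Add(4562365, 3651285), Add(Function('Z')(Function('N')(-2, -36)), 4280941)) = Mul(Add(4562365, 3651285), Add(-1664, 4280941)) = Mul(8213650, 4279277) = 35148483531050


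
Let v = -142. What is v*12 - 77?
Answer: -1781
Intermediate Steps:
v*12 - 77 = -142*12 - 77 = -1704 - 77 = -1781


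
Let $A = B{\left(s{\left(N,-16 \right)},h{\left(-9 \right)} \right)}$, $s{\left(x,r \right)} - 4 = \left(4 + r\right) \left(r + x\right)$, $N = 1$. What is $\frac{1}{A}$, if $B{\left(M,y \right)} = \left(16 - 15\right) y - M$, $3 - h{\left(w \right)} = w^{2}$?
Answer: $- \frac{1}{262} \approx -0.0038168$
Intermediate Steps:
$s{\left(x,r \right)} = 4 + \left(4 + r\right) \left(r + x\right)$
$h{\left(w \right)} = 3 - w^{2}$
$B{\left(M,y \right)} = y - M$ ($B{\left(M,y \right)} = \left(16 - 15\right) y - M = 1 y - M = y - M$)
$A = -262$ ($A = \left(3 - \left(-9\right)^{2}\right) - \left(4 + \left(-16\right)^{2} + 4 \left(-16\right) + 4 \cdot 1 - 16\right) = \left(3 - 81\right) - \left(4 + 256 - 64 + 4 - 16\right) = \left(3 - 81\right) - 184 = -78 - 184 = -262$)
$\frac{1}{A} = \frac{1}{-262} = - \frac{1}{262}$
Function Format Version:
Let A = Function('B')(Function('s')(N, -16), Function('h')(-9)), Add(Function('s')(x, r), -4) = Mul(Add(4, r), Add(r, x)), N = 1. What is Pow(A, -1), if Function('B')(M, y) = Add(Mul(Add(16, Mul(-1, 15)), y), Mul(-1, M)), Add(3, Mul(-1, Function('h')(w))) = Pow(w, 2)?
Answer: Rational(-1, 262) ≈ -0.0038168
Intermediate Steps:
Function('s')(x, r) = Add(4, Mul(Add(4, r), Add(r, x)))
Function('h')(w) = Add(3, Mul(-1, Pow(w, 2)))
Function('B')(M, y) = Add(y, Mul(-1, M)) (Function('B')(M, y) = Add(Mul(Add(16, -15), y), Mul(-1, M)) = Add(Mul(1, y), Mul(-1, M)) = Add(y, Mul(-1, M)))
A = -262 (A = Add(Add(3, Mul(-1, Pow(-9, 2))), Mul(-1, Add(4, Pow(-16, 2), Mul(4, -16), Mul(4, 1), Mul(-16, 1)))) = Add(Add(3, Mul(-1, 81)), Mul(-1, Add(4, 256, -64, 4, -16))) = Add(Add(3, -81), Mul(-1, 184)) = Add(-78, -184) = -262)
Pow(A, -1) = Pow(-262, -1) = Rational(-1, 262)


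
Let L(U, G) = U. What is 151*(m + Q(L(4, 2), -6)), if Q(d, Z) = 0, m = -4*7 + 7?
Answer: -3171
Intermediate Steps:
m = -21 (m = -28 + 7 = -21)
151*(m + Q(L(4, 2), -6)) = 151*(-21 + 0) = 151*(-21) = -3171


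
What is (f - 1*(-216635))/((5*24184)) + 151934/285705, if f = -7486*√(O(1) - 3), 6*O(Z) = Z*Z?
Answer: 16053112391/6909489720 - 3743*I*√102/362760 ≈ 2.3233 - 0.10421*I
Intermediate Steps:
O(Z) = Z²/6 (O(Z) = (Z*Z)/6 = Z²/6)
f = -3743*I*√102/3 (f = -7486*√((⅙)*1² - 3) = -7486*√((⅙)*1 - 3) = -7486*√(⅙ - 3) = -3743*I*√102/3 ≈ -12601.0*I)
(f - 1*(-216635))/((5*24184)) + 151934/285705 = (-3743*I*√102/3 - 1*(-216635))/((5*24184)) + 151934/285705 = (-3743*I*√102/3 + 216635)/120920 + 151934*(1/285705) = (216635 - 3743*I*√102/3)*(1/120920) + 151934/285705 = (43327/24184 - 3743*I*√102/362760) + 151934/285705 = 16053112391/6909489720 - 3743*I*√102/362760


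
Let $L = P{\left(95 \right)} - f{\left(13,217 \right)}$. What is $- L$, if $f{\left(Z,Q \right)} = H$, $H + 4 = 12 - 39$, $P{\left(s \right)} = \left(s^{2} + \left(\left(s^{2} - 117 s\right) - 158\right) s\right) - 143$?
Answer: $204647$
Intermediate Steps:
$P{\left(s \right)} = -143 + s^{2} + s \left(-158 + s^{2} - 117 s\right)$ ($P{\left(s \right)} = \left(s^{2} + \left(-158 + s^{2} - 117 s\right) s\right) - 143 = \left(s^{2} + s \left(-158 + s^{2} - 117 s\right)\right) - 143 = -143 + s^{2} + s \left(-158 + s^{2} - 117 s\right)$)
$H = -31$ ($H = -4 + \left(12 - 39\right) = -4 - 27 = -31$)
$f{\left(Z,Q \right)} = -31$
$L = -204647$ ($L = \left(-143 + 95^{3} - 15010 - 116 \cdot 95^{2}\right) - -31 = \left(-143 + 857375 - 15010 - 1046900\right) + 31 = -204678 + 31 = -204647$)
$- L = \left(-1\right) \left(-204647\right) = 204647$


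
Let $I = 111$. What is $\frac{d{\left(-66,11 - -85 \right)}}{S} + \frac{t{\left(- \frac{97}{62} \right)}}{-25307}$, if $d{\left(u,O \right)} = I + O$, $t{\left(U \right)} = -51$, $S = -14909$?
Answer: $- \frac{4478190}{377302063} \approx -0.011869$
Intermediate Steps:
$d{\left(u,O \right)} = 111 + O$
$\frac{d{\left(-66,11 - -85 \right)}}{S} + \frac{t{\left(- \frac{97}{62} \right)}}{-25307} = \frac{111 + \left(11 - -85\right)}{-14909} - \frac{51}{-25307} = \left(111 + \left(11 + 85\right)\right) \left(- \frac{1}{14909}\right) - - \frac{51}{25307} = \left(111 + 96\right) \left(- \frac{1}{14909}\right) + \frac{51}{25307} = 207 \left(- \frac{1}{14909}\right) + \frac{51}{25307} = - \frac{207}{14909} + \frac{51}{25307} = - \frac{4478190}{377302063}$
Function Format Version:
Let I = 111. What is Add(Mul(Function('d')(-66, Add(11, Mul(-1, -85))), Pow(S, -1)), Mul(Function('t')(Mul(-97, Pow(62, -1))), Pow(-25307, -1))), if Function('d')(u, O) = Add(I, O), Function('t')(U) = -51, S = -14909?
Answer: Rational(-4478190, 377302063) ≈ -0.011869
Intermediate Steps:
Function('d')(u, O) = Add(111, O)
Add(Mul(Function('d')(-66, Add(11, Mul(-1, -85))), Pow(S, -1)), Mul(Function('t')(Mul(-97, Pow(62, -1))), Pow(-25307, -1))) = Add(Mul(Add(111, Add(11, Mul(-1, -85))), Pow(-14909, -1)), Mul(-51, Pow(-25307, -1))) = Add(Mul(Add(111, Add(11, 85)), Rational(-1, 14909)), Mul(-51, Rational(-1, 25307))) = Add(Mul(Add(111, 96), Rational(-1, 14909)), Rational(51, 25307)) = Add(Mul(207, Rational(-1, 14909)), Rational(51, 25307)) = Add(Rational(-207, 14909), Rational(51, 25307)) = Rational(-4478190, 377302063)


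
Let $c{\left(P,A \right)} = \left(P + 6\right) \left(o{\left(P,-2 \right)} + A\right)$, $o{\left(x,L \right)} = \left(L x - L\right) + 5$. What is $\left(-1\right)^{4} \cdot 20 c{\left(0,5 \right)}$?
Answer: $1440$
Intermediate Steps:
$o{\left(x,L \right)} = 5 - L + L x$ ($o{\left(x,L \right)} = \left(- L + L x\right) + 5 = 5 - L + L x$)
$c{\left(P,A \right)} = \left(6 + P\right) \left(7 + A - 2 P\right)$ ($c{\left(P,A \right)} = \left(P + 6\right) \left(\left(5 - -2 - 2 P\right) + A\right) = \left(6 + P\right) \left(\left(5 + 2 - 2 P\right) + A\right) = \left(6 + P\right) \left(\left(7 - 2 P\right) + A\right) = \left(6 + P\right) \left(7 + A - 2 P\right)$)
$\left(-1\right)^{4} \cdot 20 c{\left(0,5 \right)} = \left(-1\right)^{4} \cdot 20 \left(42 - 0 - 2 \cdot 0^{2} + 6 \cdot 5 + 5 \cdot 0\right) = 1 \cdot 20 \left(42 + 0 - 0 + 30 + 0\right) = 20 \left(42 + 0 + 0 + 30 + 0\right) = 20 \cdot 72 = 1440$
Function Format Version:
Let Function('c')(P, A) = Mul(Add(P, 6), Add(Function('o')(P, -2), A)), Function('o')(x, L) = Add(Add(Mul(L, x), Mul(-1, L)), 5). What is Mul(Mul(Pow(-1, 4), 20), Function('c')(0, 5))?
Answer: 1440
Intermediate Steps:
Function('o')(x, L) = Add(5, Mul(-1, L), Mul(L, x)) (Function('o')(x, L) = Add(Add(Mul(-1, L), Mul(L, x)), 5) = Add(5, Mul(-1, L), Mul(L, x)))
Function('c')(P, A) = Mul(Add(6, P), Add(7, A, Mul(-2, P))) (Function('c')(P, A) = Mul(Add(P, 6), Add(Add(5, Mul(-1, -2), Mul(-2, P)), A)) = Mul(Add(6, P), Add(Add(5, 2, Mul(-2, P)), A)) = Mul(Add(6, P), Add(Add(7, Mul(-2, P)), A)) = Mul(Add(6, P), Add(7, A, Mul(-2, P))))
Mul(Mul(Pow(-1, 4), 20), Function('c')(0, 5)) = Mul(Mul(Pow(-1, 4), 20), Add(42, Mul(-5, 0), Mul(-2, Pow(0, 2)), Mul(6, 5), Mul(5, 0))) = Mul(Mul(1, 20), Add(42, 0, Mul(-2, 0), 30, 0)) = Mul(20, Add(42, 0, 0, 30, 0)) = Mul(20, 72) = 1440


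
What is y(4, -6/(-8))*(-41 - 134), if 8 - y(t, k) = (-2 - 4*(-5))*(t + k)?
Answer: 27125/2 ≈ 13563.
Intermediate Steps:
y(t, k) = 8 - 18*k - 18*t (y(t, k) = 8 - (-2 - 4*(-5))*(t + k) = 8 - (-2 + 20)*(k + t) = 8 - 18*(k + t) = 8 - (18*k + 18*t) = 8 + (-18*k - 18*t) = 8 - 18*k - 18*t)
y(4, -6/(-8))*(-41 - 134) = (8 - (-108)/(-8) - 18*4)*(-41 - 134) = (8 - (-108)*(-1)/8 - 72)*(-175) = (8 - 18*¾ - 72)*(-175) = (8 - 27/2 - 72)*(-175) = -155/2*(-175) = 27125/2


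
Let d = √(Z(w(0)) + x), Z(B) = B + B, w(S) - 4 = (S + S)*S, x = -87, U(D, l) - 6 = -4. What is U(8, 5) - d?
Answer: 2 - I*√79 ≈ 2.0 - 8.8882*I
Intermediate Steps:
U(D, l) = 2 (U(D, l) = 6 - 4 = 2)
w(S) = 4 + 2*S² (w(S) = 4 + (S + S)*S = 4 + (2*S)*S = 4 + 2*S²)
Z(B) = 2*B
d = I*√79 (d = √(2*(4 + 2*0²) - 87) = √(2*(4 + 2*0) - 87) = √(2*(4 + 0) - 87) = √(2*4 - 87) = √(8 - 87) = √(-79) = I*√79 ≈ 8.8882*I)
U(8, 5) - d = 2 - I*√79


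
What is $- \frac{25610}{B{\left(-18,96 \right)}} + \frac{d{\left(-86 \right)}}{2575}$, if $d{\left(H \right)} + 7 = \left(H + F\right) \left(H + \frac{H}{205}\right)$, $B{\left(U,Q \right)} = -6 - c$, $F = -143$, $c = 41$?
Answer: $\frac{13709488613}{24810125} \approx 552.58$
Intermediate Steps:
$B{\left(U,Q \right)} = -47$ ($B{\left(U,Q \right)} = -6 - 41 = -47$)
$d{\left(H \right)} = -7 + \frac{206 H \left(-143 + H\right)}{205}$ ($d{\left(H \right)} = -7 + \left(H - 143\right) \left(H + \frac{H}{205}\right) = -7 + \left(-143 + H\right) \left(H + H \frac{1}{205}\right) = -7 + \left(-143 + H\right) \left(H + \frac{H}{205}\right) = -7 + \left(-143 + H\right) \frac{206 H}{205} = -7 + \frac{206 H \left(-143 + H\right)}{205}$)
$- \frac{25610}{B{\left(-18,96 \right)}} + \frac{d{\left(-86 \right)}}{2575} = - \frac{25610}{-47} + \frac{-7 - - \frac{2533388}{205} + \frac{206 \left(-86\right)^{2}}{205}}{2575} = \left(-25610\right) \left(- \frac{1}{47}\right) + \left(-7 + \frac{2533388}{205} + \frac{206}{205} \cdot 7396\right) \frac{1}{2575} = \frac{25610}{47} + \left(-7 + \frac{2533388}{205} + \frac{1523576}{205}\right) \frac{1}{2575} = \frac{25610}{47} + \frac{4055529}{205} \cdot \frac{1}{2575} = \frac{25610}{47} + \frac{4055529}{527875} = \frac{13709488613}{24810125}$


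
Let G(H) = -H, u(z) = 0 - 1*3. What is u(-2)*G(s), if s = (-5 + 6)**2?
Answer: 3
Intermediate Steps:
u(z) = -3 (u(z) = 0 - 3 = -3)
s = 1 (s = 1**2 = 1)
u(-2)*G(s) = -(-3) = -3*(-1) = 3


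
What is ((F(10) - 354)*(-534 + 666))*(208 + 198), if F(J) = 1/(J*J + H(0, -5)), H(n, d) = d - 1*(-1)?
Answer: -75884039/4 ≈ -1.8971e+7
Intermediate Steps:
H(n, d) = 1 + d (H(n, d) = d + 1 = 1 + d)
F(J) = 1/(-4 + J**2) (F(J) = 1/(J*J + (1 - 5)) = 1/(J**2 - 4) = 1/(-4 + J**2))
((F(10) - 354)*(-534 + 666))*(208 + 198) = ((1/(-4 + 10**2) - 354)*(-534 + 666))*(208 + 198) = ((1/(-4 + 100) - 354)*132)*406 = ((1/96 - 354)*132)*406 = -33983/96*132*406 = -373813/8*406 = -75884039/4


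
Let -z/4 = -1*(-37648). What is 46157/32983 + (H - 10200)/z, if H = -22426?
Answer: 4013489151/2483487968 ≈ 1.6161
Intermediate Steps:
z = -150592 (z = -(-4)*(-37648) = -4*37648 = -150592)
46157/32983 + (H - 10200)/z = 46157/32983 + (-22426 - 10200)/(-150592) = 46157*(1/32983) - 32626*(-1/150592) = 46157/32983 + 16313/75296 = 4013489151/2483487968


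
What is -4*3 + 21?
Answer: 9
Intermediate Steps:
-4*3 + 21 = -12 + 21 = 9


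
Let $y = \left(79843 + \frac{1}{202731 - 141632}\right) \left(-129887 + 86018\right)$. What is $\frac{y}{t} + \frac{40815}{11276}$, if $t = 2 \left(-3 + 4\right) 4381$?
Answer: $- \frac{1206562498680045291}{3018300131444} \approx -3.9975 \cdot 10^{5}$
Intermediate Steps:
$t = 8762$ ($t = 2 \cdot 1 \cdot 4381 = 2 \cdot 4381 = 8762$)
$y = - \frac{214007347255002}{61099}$ ($y = \left(79843 + \frac{1}{61099}\right) \left(-43869\right) = \frac{4878327458}{61099} \left(-43869\right) = - \frac{214007347255002}{61099} \approx -3.5026 \cdot 10^{9}$)
$\frac{y}{t} + \frac{40815}{11276} = - \frac{214007347255002}{61099 \cdot 8762} + \frac{40815}{11276} = \left(- \frac{214007347255002}{61099}\right) \frac{1}{8762} + 40815 \cdot \frac{1}{11276} = - \frac{107003673627501}{267674719} + \frac{40815}{11276} = - \frac{1206562498680045291}{3018300131444}$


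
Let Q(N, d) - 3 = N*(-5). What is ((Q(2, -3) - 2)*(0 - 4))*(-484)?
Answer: -17424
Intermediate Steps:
Q(N, d) = 3 - 5*N (Q(N, d) = 3 + N*(-5) = 3 - 5*N)
((Q(2, -3) - 2)*(0 - 4))*(-484) = (((3 - 5*2) - 2)*(0 - 4))*(-484) = (((3 - 10) - 2)*(-4))*(-484) = ((-7 - 2)*(-4))*(-484) = -9*(-4)*(-484) = 36*(-484) = -17424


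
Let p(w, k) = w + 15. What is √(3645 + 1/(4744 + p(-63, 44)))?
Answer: √20095265254/2348 ≈ 60.374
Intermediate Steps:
p(w, k) = 15 + w
√(3645 + 1/(4744 + p(-63, 44))) = √(3645 + 1/(4744 + (15 - 63))) = √(3645 + 1/(4744 - 48)) = √(3645 + 1/4696) = √(17116921/4696) = √20095265254/2348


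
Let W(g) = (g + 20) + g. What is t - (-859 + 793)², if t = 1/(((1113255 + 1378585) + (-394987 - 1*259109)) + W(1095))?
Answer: -8014839623/1839954 ≈ -4356.0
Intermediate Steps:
W(g) = 20 + 2*g (W(g) = (20 + g) + g = 20 + 2*g)
t = 1/1839954 (t = 1/(((1113255 + 1378585) + (-394987 - 1*259109)) + (20 + 2*1095)) = 1/((2491840 + (-394987 - 259109)) + (20 + 2190)) = 1/((2491840 - 654096) + 2210) = 1/(1837744 + 2210) = 1/1839954 ≈ 5.4349e-7)
t - (-859 + 793)² = 1/1839954 - (-859 + 793)² = 1/1839954 - 1*(-66)² = 1/1839954 - 1*4356 = 1/1839954 - 4356 = -8014839623/1839954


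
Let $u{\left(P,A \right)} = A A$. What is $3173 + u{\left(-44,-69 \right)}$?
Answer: $7934$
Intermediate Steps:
$u{\left(P,A \right)} = A^{2}$
$3173 + u{\left(-44,-69 \right)} = 3173 + \left(-69\right)^{2} = 3173 + 4761 = 7934$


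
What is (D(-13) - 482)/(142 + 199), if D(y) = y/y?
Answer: -481/341 ≈ -1.4106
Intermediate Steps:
D(y) = 1
(D(-13) - 482)/(142 + 199) = (1 - 482)/(142 + 199) = -481/341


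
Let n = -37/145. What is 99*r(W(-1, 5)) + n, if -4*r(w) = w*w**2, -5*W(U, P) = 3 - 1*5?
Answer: -6667/3625 ≈ -1.8392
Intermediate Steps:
n = -37/145 (n = -37*1/145 = -37/145 ≈ -0.25517)
W(U, P) = 2/5 (W(U, P) = -(3 - 1*5)/5 = -(3 - 5)/5 = -1/5*(-2) = 2/5)
r(w) = -w**3/4 (r(w) = -w*w**2/4 = -w**3/4)
99*r(W(-1, 5)) + n = 99*(-(2/5)**3/4) - 37/145 = 99*(-1/4*8/125) - 37/145 = 99*(-2/125) - 37/145 = -198/125 - 37/145 = -6667/3625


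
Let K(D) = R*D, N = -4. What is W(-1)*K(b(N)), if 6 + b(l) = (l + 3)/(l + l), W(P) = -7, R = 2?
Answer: 329/4 ≈ 82.250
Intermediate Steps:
b(l) = -6 + (3 + l)/(2*l) (b(l) = -6 + (l + 3)/(l + l) = -6 + (3 + l)/((2*l)) = -6 + (3 + l)*(1/(2*l)) = -6 + (3 + l)/(2*l))
K(D) = 2*D
W(-1)*K(b(N)) = -14*(1/2)*(3 - 11*(-4))/(-4) = -14*(1/2)*(-1/4)*(3 + 44) = -14*(1/2)*(-1/4)*47 = -14*(-47)/8 = -7*(-47/4) = 329/4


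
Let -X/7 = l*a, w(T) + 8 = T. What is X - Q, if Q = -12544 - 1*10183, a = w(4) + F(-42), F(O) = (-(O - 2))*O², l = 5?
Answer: -2693693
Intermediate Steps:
w(T) = -8 + T
F(O) = O²*(2 - O) (F(O) = (-(-2 + O))*O² = (2 - O)*O² = O²*(2 - O))
a = 77612 (a = (-8 + 4) + (-42)²*(2 - 1*(-42)) = -4 + 1764*(2 + 42) = -4 + 1764*44 = -4 + 77616 = 77612)
Q = -22727 (Q = -12544 - 10183 = -22727)
X = -2716420 (X = -35*77612 = -7*388060 = -2716420)
X - Q = -2716420 - 1*(-22727) = -2716420 + 22727 = -2693693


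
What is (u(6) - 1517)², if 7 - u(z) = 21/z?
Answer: 9162729/4 ≈ 2.2907e+6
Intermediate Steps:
u(z) = 7 - 21/z
(u(6) - 1517)² = ((7 - 21/6) - 1517)² = ((7 - 21*⅙) - 1517)² = ((7 - 7/2) - 1517)² = (7/2 - 1517)² = (-3027/2)² = 9162729/4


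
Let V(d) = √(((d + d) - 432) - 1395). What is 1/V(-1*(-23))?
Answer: -I*√1781/1781 ≈ -0.023696*I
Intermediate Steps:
V(d) = √(-1827 + 2*d) (V(d) = √((2*d - 432) - 1395) = √((-432 + 2*d) - 1395) = √(-1827 + 2*d))
1/V(-1*(-23)) = 1/(√(-1827 + 2*(-1*(-23)))) = 1/(√(-1827 + 2*23)) = 1/(√(-1827 + 46)) = 1/(√(-1781)) = 1/(I*√1781) = -I*√1781/1781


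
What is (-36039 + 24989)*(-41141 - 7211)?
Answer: 534289600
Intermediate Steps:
(-36039 + 24989)*(-41141 - 7211) = -11050*(-48352) = 534289600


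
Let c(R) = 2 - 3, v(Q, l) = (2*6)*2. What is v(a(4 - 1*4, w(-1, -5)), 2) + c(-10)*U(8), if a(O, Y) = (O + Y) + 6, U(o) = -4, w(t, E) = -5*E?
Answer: 28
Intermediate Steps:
a(O, Y) = 6 + O + Y
v(Q, l) = 24 (v(Q, l) = 12*2 = 24)
c(R) = -1
v(a(4 - 1*4, w(-1, -5)), 2) + c(-10)*U(8) = 24 - 1*(-4) = 24 + 4 = 28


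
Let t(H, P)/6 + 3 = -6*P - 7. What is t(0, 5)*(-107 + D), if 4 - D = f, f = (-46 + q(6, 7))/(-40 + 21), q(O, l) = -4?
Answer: 481680/19 ≈ 25352.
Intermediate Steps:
t(H, P) = -60 - 36*P (t(H, P) = -18 + 6*(-6*P - 7) = -18 + 6*(-7 - 6*P) = -18 + (-42 - 36*P) = -60 - 36*P)
f = 50/19 (f = (-46 - 4)/(-40 + 21) = -50/(-19) = -50*(-1/19) = 50/19 ≈ 2.6316)
D = 26/19 (D = 4 - 1*50/19 = 4 - 50/19 = 26/19 ≈ 1.3684)
t(0, 5)*(-107 + D) = (-60 - 36*5)*(-107 + 26/19) = (-60 - 180)*(-2007/19) = -240*(-2007/19) = 481680/19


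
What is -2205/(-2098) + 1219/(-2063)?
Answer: 1991453/4328174 ≈ 0.46011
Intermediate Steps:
-2205/(-2098) + 1219/(-2063) = -2205*(-1/2098) + 1219*(-1/2063) = 2205/2098 - 1219/2063 = 1991453/4328174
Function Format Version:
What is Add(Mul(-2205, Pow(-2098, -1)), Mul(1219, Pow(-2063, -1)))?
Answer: Rational(1991453, 4328174) ≈ 0.46011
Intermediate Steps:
Add(Mul(-2205, Pow(-2098, -1)), Mul(1219, Pow(-2063, -1))) = Add(Mul(-2205, Rational(-1, 2098)), Mul(1219, Rational(-1, 2063))) = Add(Rational(2205, 2098), Rational(-1219, 2063)) = Rational(1991453, 4328174)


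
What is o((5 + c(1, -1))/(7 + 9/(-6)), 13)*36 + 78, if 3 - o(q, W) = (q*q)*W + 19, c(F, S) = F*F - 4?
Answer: -67746/121 ≈ -559.88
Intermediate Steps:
c(F, S) = -4 + F² (c(F, S) = F² - 4 = -4 + F²)
o(q, W) = -16 - W*q² (o(q, W) = 3 - ((q*q)*W + 19) = 3 - (q²*W + 19) = 3 - (W*q² + 19) = 3 - (19 + W*q²) = 3 + (-19 - W*q²) = -16 - W*q²)
o((5 + c(1, -1))/(7 + 9/(-6)), 13)*36 + 78 = (-16 - 1*13*((5 + (-4 + 1²))/(7 + 9/(-6)))²)*36 + 78 = (-16 - 1*13*((5 + (-4 + 1))/(7 + 9*(-⅙)))²)*36 + 78 = (-16 - 1*13*((5 - 3)/(7 - 3/2))²)*36 + 78 = (-16 - 1*13*(2/(11/2))²)*36 + 78 = (-16 - 1*13*(2*(2/11))²)*36 + 78 = (-16 - 1*13*(4/11)²)*36 + 78 = (-16 - 1*13*16/121)*36 + 78 = (-16 - 208/121)*36 + 78 = -2144/121*36 + 78 = -77184/121 + 78 = -67746/121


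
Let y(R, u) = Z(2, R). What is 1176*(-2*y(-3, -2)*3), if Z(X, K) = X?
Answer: -14112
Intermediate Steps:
y(R, u) = 2
1176*(-2*y(-3, -2)*3) = 1176*(-2*2*3) = 1176*(-4*3) = 1176*(-12) = -14112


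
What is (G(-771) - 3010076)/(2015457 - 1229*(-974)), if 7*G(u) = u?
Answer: -21071303/22487521 ≈ -0.93702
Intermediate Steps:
G(u) = u/7
(G(-771) - 3010076)/(2015457 - 1229*(-974)) = ((⅐)*(-771) - 3010076)/(2015457 - 1229*(-974)) = (-771/7 - 3010076)/(2015457 + 1197046) = -21071303/7/3212503 = -21071303/7*1/3212503 = -21071303/22487521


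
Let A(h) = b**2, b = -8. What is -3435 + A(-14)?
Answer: -3371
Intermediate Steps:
A(h) = 64 (A(h) = (-8)**2 = 64)
-3435 + A(-14) = -3435 + 64 = -3371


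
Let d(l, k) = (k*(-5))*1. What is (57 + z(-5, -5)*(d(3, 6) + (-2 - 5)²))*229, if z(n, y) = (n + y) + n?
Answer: -52212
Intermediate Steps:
d(l, k) = -5*k (d(l, k) = -5*k*1 = -5*k)
z(n, y) = y + 2*n
(57 + z(-5, -5)*(d(3, 6) + (-2 - 5)²))*229 = (57 + (-5 + 2*(-5))*(-5*6 + (-2 - 5)²))*229 = (57 + (-5 - 10)*(-30 + (-7)²))*229 = (57 - 15*(-30 + 49))*229 = (57 - 15*19)*229 = (57 - 285)*229 = -228*229 = -52212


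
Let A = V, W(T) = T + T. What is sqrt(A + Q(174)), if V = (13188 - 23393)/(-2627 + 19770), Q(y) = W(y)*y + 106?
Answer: sqrt(17826146647127)/17143 ≈ 246.29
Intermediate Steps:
W(T) = 2*T
Q(y) = 106 + 2*y**2 (Q(y) = (2*y)*y + 106 = 2*y**2 + 106 = 106 + 2*y**2)
V = -10205/17143 ≈ -0.59529
A = -10205/17143 ≈ -0.59529
sqrt(A + Q(174)) = sqrt(-10205/17143 + (106 + 2*174**2)) = sqrt(-10205/17143 + (106 + 2*30276)) = sqrt(-10205/17143 + (106 + 60552)) = sqrt(-10205/17143 + 60658) = sqrt(1039849889/17143) = sqrt(17826146647127)/17143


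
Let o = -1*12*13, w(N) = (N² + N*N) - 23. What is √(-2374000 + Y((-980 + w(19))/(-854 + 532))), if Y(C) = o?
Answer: 2*I*√593539 ≈ 1540.8*I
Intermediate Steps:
w(N) = -23 + 2*N² (w(N) = (N² + N²) - 23 = 2*N² - 23 = -23 + 2*N²)
o = -156 (o = -12*13 = -156)
Y(C) = -156
√(-2374000 + Y((-980 + w(19))/(-854 + 532))) = √(-2374000 - 156) = √(-2374156) = 2*I*√593539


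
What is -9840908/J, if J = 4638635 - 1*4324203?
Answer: -2460227/78608 ≈ -31.297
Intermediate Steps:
J = 314432 (J = 4638635 - 4324203 = 314432)
-9840908/J = -9840908/314432 = -9840908*1/314432 = -2460227/78608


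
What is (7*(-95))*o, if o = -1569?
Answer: 1043385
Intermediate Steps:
(7*(-95))*o = (7*(-95))*(-1569) = -665*(-1569) = 1043385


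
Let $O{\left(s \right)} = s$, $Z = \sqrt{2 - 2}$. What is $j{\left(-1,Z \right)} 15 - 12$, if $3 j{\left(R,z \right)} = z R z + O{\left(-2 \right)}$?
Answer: $-22$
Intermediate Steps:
$Z = 0$ ($Z = \sqrt{0} = 0$)
$j{\left(R,z \right)} = - \frac{2}{3} + \frac{R z^{2}}{3}$ ($j{\left(R,z \right)} = \frac{z R z - 2}{3} = \frac{R z z - 2}{3} = \frac{R z^{2} - 2}{3} = \frac{-2 + R z^{2}}{3} = - \frac{2}{3} + \frac{R z^{2}}{3}$)
$j{\left(-1,Z \right)} 15 - 12 = \left(- \frac{2}{3} + \frac{1}{3} \left(-1\right) 0^{2}\right) 15 - 12 = \left(- \frac{2}{3} + \frac{1}{3} \left(-1\right) 0\right) 15 - 12 = \left(- \frac{2}{3} + 0\right) 15 - 12 = \left(- \frac{2}{3}\right) 15 - 12 = -10 - 12 = -22$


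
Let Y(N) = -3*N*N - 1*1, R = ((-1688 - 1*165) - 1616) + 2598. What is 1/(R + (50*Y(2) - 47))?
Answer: -1/1568 ≈ -0.00063775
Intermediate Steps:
R = -871 (R = ((-1688 - 165) - 1616) + 2598 = (-1853 - 1616) + 2598 = -3469 + 2598 = -871)
Y(N) = -1 - 3*N² (Y(N) = -3*N² - 1 = -1 - 3*N²)
1/(R + (50*Y(2) - 47)) = 1/(-871 + (50*(-1 - 3*2²) - 47)) = 1/(-871 + (50*(-1 - 3*4) - 47)) = 1/(-871 + (50*(-1 - 12) - 47)) = 1/(-871 + (50*(-13) - 47)) = 1/(-871 + (-650 - 47)) = 1/(-871 - 697) = 1/(-1568) = -1/1568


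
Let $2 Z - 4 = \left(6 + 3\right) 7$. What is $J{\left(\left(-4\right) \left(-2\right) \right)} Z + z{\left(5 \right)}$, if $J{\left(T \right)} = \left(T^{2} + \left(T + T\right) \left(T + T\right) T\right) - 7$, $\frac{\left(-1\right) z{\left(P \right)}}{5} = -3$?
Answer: $\frac{141065}{2} \approx 70533.0$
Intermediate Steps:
$Z = \frac{67}{2}$ ($Z = 2 + \frac{\left(6 + 3\right) 7}{2} = 2 + \frac{9 \cdot 7}{2} = 2 + \frac{1}{2} \cdot 63 = 2 + \frac{63}{2} = \frac{67}{2} \approx 33.5$)
$z{\left(P \right)} = 15$ ($z{\left(P \right)} = \left(-5\right) \left(-3\right) = 15$)
$J{\left(T \right)} = -7 + T^{2} + 4 T^{3}$ ($J{\left(T \right)} = \left(T^{2} + 2 T 2 T T\right) - 7 = \left(T^{2} + 4 T^{2} T\right) - 7 = \left(T^{2} + 4 T^{3}\right) - 7 = -7 + T^{2} + 4 T^{3}$)
$J{\left(\left(-4\right) \left(-2\right) \right)} Z + z{\left(5 \right)} = \left(-7 + \left(\left(-4\right) \left(-2\right)\right)^{2} + 4 \left(\left(-4\right) \left(-2\right)\right)^{3}\right) \frac{67}{2} + 15 = \left(-7 + 8^{2} + 4 \cdot 8^{3}\right) \frac{67}{2} + 15 = \left(-7 + 64 + 4 \cdot 512\right) \frac{67}{2} + 15 = \left(-7 + 64 + 2048\right) \frac{67}{2} + 15 = 2105 \cdot \frac{67}{2} + 15 = \frac{141035}{2} + 15 = \frac{141065}{2}$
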